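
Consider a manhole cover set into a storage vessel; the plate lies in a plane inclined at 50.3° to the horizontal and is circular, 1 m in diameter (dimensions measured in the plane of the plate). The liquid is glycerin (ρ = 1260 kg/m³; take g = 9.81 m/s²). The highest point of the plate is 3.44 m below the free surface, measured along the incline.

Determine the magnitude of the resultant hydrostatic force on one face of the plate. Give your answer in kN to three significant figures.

F ≈ 29.4 kN

γ = ρg = 1260 × 9.81 / 1000 = 12.3606 kN/m³.
Let θ = 50.3° be the plate's angle to the horizontal; measure y along the incline from where the plane meets the free surface. Vertical depth h = y·sinθ with sinθ = 0.769400.
The centroid is at the centre, 0.5 m below the top of the plate, so y_c = 3.44 + 0.5 = 3.94 m and h_c = 3.94 × 0.769400 = 3.03144 m.
A = π(0.5)² = 0.785398 m².
Resultant F = γ·h_c·A = 12.3606 × 3.03144 × 0.785398 = 29.4292 kN.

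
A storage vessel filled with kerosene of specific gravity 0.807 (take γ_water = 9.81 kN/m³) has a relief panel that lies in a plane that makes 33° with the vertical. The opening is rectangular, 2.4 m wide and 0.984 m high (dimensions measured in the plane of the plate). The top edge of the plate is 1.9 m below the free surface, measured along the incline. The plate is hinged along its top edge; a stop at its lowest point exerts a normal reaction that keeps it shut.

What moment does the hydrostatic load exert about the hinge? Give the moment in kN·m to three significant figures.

γ = 0.807 × 9.81 = 7.91667 kN/m³.
The plate makes 33° with the vertical, i.e. θ = 90° − 33° = 57° to the horizontal. Measuring y along the incline from the free-surface line, vertical depth h = y·sinθ with sinθ = 0.838671.
The centroid lies 0.984/2 = 0.492 m below the top edge, so y_c = 1.9 + 0.492 = 2.392 m and h_c = 2.392 × 0.838671 = 2.0061 m.
A = 2.4 × 0.984 = 2.3616 m².
Resultant F = γ·h_c·A = 7.91667 × 2.0061 × 2.3616 = 37.5061 kN.
I_c = b·h³/12 = 2.4 × 0.984³/12 = 0.190553 m⁴.
Centre of pressure: y_p = y_c + I_c/(y_c·A) = 2.392 + 0.190553/(2.392 × 2.3616) = 2.392 + 0.0337325 = 2.42573 m along the plane.
The resultant acts 0.492 + 0.0337325 = 0.525732 m (along the plate) below the hinge at the top edge, so the moment about the hinge is M = F × 0.525732 = 37.5061 × 0.525732 = 19.7182 kN·m.

M ≈ 19.7 kN·m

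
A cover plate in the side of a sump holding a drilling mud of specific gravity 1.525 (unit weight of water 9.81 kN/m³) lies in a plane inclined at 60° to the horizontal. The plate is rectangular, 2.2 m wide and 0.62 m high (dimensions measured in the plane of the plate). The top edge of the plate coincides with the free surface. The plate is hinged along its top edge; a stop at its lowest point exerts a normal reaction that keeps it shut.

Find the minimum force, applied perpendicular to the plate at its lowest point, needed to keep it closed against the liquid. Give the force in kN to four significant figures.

P ≈ 3.652 kN

γ = 1.525 × 9.81 = 14.96025 kN/m³.
Let θ = 60° be the plate's angle to the horizontal; measure y along the incline from where the plane meets the free surface. Vertical depth h = y·sinθ with sinθ = 0.866025.
The centroid lies 0.62/2 = 0.31 m below the top edge, so y_c = 0.31 m and h_c = 0.31 × 0.866025 = 0.268468 m.
A = 2.2 × 0.62 = 1.364 m².
Resultant F = γ·h_c·A = 14.96025 × 0.268468 × 1.364 = 5.4783 kN.
I_c = b·h³/12 = 2.2 × 0.62³/12 = 0.0436935 m⁴.
Centre of pressure: y_p = y_c + I_c/(y_c·A) = 0.31 + 0.0436935/(0.31 × 1.364) = 0.31 + 0.103333 = 0.413333 m along the plane.
The resultant acts 0.31 + 0.103333 = 0.413333 m (along the plate) below the hinge at the top edge, so the moment about the hinge is M = F × 0.413333 = 5.4783 × 0.413333 = 2.26436 kN·m.
A normal force at the bottom, 0.62 m from the hinge, must supply this moment: P = 2.26436/0.62 = 3.65219 kN.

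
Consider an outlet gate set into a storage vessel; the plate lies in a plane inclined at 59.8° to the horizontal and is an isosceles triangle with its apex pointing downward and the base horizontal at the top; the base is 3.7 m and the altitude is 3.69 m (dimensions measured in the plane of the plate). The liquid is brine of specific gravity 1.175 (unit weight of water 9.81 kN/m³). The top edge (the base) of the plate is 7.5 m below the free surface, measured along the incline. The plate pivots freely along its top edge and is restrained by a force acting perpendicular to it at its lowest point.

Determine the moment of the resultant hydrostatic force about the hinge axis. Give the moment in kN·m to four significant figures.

γ = 1.175 × 9.81 = 11.52675 kN/m³.
Let θ = 59.8° be the plate's angle to the horizontal; measure y along the incline from where the plane meets the free surface. Vertical depth h = y·sinθ with sinθ = 0.864275.
With the apex down, the centroid sits h/3 = 3.69/3 = 1.23 m below the base (the top edge), so y_c = 7.5 + 1.23 = 8.73 m and h_c = 8.73 × 0.864275 = 7.54512 m.
A = ½ × 3.7 × 3.69 = 6.8265 m².
Resultant F = γ·h_c·A = 11.52675 × 7.54512 × 6.8265 = 593.706 kN.
I_c = b·h³/36 = 3.7 × 3.69³/36 = 5.16391 m⁴.
Centre of pressure: y_p = y_c + I_c/(y_c·A) = 8.73 + 5.16391/(8.73 × 6.8265) = 8.73 + 0.0866496 = 8.81665 m along the plane.
The resultant acts 1.23 + 0.0866496 = 1.31665 m (along the plate) below the hinge at the top edge, so the moment about the hinge is M = F × 1.31665 = 593.706 × 1.31665 = 781.703 kN·m.

M ≈ 781.7 kN·m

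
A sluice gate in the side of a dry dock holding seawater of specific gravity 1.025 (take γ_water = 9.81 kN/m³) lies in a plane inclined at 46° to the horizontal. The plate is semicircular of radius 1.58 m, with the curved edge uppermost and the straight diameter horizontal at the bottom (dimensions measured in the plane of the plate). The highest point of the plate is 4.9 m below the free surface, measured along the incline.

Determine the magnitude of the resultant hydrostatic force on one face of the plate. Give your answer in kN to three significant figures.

γ = 1.025 × 9.81 = 10.05525 kN/m³.
Let θ = 46° be the plate's angle to the horizontal; measure y along the incline from where the plane meets the free surface. Vertical depth h = y·sinθ with sinθ = 0.719340.
The centroid lies 4r/(3π) = 0.670573 m above the diameter, so r − 4r/(3π) = 1.58 − 0.670573 = 0.909427 m below the topmost point, so y_c = 4.9 + 0.909427 = 5.80943 m and h_c = 5.80943 × 0.719340 = 4.17896 m.
A = πr²/2 = π × 1.58²/2 = 3.92134 m².
Resultant F = γ·h_c·A = 10.05525 × 4.17896 × 3.92134 = 164.777 kN.

F ≈ 165 kN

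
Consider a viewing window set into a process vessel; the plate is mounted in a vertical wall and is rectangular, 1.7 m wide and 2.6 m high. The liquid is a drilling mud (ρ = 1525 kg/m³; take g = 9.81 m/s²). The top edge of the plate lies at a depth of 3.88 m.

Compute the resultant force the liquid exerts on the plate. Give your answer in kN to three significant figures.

γ = ρg = 1525 × 9.81 / 1000 = 14.96025 kN/m³.
The centroid lies 2.6/2 = 1.3 m below the top edge, so the centroid depth is h_c = 3.88 + 1.3 = 5.18 m.
A = 1.7 × 2.6 = 4.42 m².
Resultant F = γ·h_c·A = 14.96025 × 5.18 × 4.42 = 342.524 kN.

F ≈ 343 kN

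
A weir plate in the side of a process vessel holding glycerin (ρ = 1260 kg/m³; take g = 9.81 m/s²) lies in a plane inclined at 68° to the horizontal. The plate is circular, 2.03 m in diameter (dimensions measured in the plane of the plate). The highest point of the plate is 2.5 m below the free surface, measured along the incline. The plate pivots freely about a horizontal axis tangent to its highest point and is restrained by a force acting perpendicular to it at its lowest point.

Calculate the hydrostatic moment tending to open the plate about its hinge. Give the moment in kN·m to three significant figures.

M ≈ 142 kN·m

γ = ρg = 1260 × 9.81 / 1000 = 12.3606 kN/m³.
Let θ = 68° be the plate's angle to the horizontal; measure y along the incline from where the plane meets the free surface. Vertical depth h = y·sinθ with sinθ = 0.927184.
The centroid is at the centre, 1.015 m below the top of the plate, so y_c = 2.5 + 1.015 = 3.515 m and h_c = 3.515 × 0.927184 = 3.25905 m.
A = π(1.015)² = 3.23655 m².
Resultant F = γ·h_c·A = 12.3606 × 3.25905 × 3.23655 = 130.381 kN.
I_c = πr⁴/4 = π × 1.015⁴/4 = 0.833593 m⁴.
Centre of pressure: y_p = y_c + I_c/(y_c·A) = 3.515 + 0.833593/(3.515 × 3.23655) = 3.515 + 0.0732734 = 3.58827 m along the plane.
The resultant acts 1.015 + 0.0732734 = 1.08827 m (along the plate) below the hinge at the top edge, so the moment about the hinge is M = F × 1.08827 = 130.381 × 1.08827 = 141.89 kN·m.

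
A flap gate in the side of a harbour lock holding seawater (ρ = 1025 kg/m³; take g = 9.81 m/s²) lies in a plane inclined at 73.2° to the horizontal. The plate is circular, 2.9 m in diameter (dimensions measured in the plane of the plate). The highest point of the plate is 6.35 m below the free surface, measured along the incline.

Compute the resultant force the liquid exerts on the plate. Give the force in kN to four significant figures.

F ≈ 495.9 kN

γ = ρg = 1025 × 9.81 / 1000 = 10.05525 kN/m³.
Let θ = 73.2° be the plate's angle to the horizontal; measure y along the incline from where the plane meets the free surface. Vertical depth h = y·sinθ with sinθ = 0.957319.
The centroid is at the centre, 1.45 m below the top of the plate, so y_c = 6.35 + 1.45 = 7.8 m and h_c = 7.8 × 0.957319 = 7.46709 m.
A = π(1.45)² = 6.6052 m².
Resultant F = γ·h_c·A = 10.05525 × 7.46709 × 6.6052 = 495.941 kN.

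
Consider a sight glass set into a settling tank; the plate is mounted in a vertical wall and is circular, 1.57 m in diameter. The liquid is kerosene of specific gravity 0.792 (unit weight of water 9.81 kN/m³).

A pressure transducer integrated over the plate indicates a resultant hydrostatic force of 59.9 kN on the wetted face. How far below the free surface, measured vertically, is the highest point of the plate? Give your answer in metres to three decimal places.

d_top ≈ 3.197 m

γ = 0.792 × 9.81 = 7.76952 kN/m³.
A = π(0.785)² = 1.93593 m².
From F = γ·h_c·A, the centroid depth is h_c = 59.9/(7.76952 × 1.93593) = 3.98238 m.
The centroid is at the centre, 0.785 m below the top of the plate, so the highest point sits at h_top = 3.98238 − 0.785 = 3.19738 m below the surface.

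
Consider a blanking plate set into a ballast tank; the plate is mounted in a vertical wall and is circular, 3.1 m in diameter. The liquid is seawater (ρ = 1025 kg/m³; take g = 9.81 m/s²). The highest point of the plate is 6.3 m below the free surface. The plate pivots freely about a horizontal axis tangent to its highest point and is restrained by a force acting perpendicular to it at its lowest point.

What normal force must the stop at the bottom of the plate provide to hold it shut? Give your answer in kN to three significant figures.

γ = ρg = 1025 × 9.81 / 1000 = 10.05525 kN/m³.
The centroid is at the centre, 1.55 m below the top of the plate, so the centroid depth is h_c = 6.3 + 1.55 = 7.85 m.
A = π(1.55)² = 7.54768 m².
Resultant F = γ·h_c·A = 10.05525 × 7.85 × 7.54768 = 595.766 kN.
I_c = πr⁴/4 = π × 1.55⁴/4 = 4.53332 m⁴.
Centre of pressure: y_p = y_c + I_c/(y_c·A) = 7.85 + 4.53332/(7.85 × 7.54768) = 7.85 + 0.0765126 = 7.92651 m along the plane.
The resultant acts 1.55 + 0.0765126 = 1.62651 m (along the plate) below the hinge at the top edge, so the moment about the hinge is M = F × 1.62651 = 595.766 × 1.62651 = 969.019 kN·m.
A normal force at the bottom, 3.1 m from the hinge, must supply this moment: P = 969.019/3.1 = 312.587 kN.

P ≈ 313 kN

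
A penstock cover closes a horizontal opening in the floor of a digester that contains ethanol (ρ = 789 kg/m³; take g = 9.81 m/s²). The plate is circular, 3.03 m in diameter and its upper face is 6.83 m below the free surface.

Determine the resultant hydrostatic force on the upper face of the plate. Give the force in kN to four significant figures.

F ≈ 381.2 kN

γ = ρg = 789 × 9.81 / 1000 = 7.74009 kN/m³.
The plate is horizontal, so pressure is uniform at p = γ·h = 7.74009 × 6.83 = 52.8648 kN/m².
A = π(1.515)² = 7.21066 m².
F = p·A = 52.8648 × 7.21066 = 381.19 kN.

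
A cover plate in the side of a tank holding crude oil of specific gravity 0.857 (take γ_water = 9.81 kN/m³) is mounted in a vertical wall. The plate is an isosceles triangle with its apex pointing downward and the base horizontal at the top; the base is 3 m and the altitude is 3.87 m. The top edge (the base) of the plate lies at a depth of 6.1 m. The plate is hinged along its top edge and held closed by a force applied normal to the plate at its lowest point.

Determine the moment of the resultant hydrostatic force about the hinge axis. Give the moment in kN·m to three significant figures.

γ = 0.857 × 9.81 = 8.40717 kN/m³.
With the apex down, the centroid sits h/3 = 3.87/3 = 1.29 m below the base (the top edge), so the centroid depth is h_c = 6.1 + 1.29 = 7.39 m.
A = ½ × 3 × 3.87 = 5.805 m².
Resultant F = γ·h_c·A = 8.40717 × 7.39 × 5.805 = 360.659 kN.
I_c = b·h³/36 = 3 × 3.87³/36 = 4.83005 m⁴.
Centre of pressure: y_p = y_c + I_c/(y_c·A) = 7.39 + 4.83005/(7.39 × 5.805) = 7.39 + 0.112591 = 7.50259 m along the plane.
The resultant acts 1.29 + 0.112591 = 1.40259 m (along the plate) below the hinge at the top edge, so the moment about the hinge is M = F × 1.40259 = 360.659 × 1.40259 = 505.857 kN·m.

M ≈ 506 kN·m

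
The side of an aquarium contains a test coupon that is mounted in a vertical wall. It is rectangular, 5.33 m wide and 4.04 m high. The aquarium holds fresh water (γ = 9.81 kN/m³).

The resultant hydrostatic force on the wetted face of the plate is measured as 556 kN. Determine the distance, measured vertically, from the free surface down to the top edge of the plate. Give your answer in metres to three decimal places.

d_top ≈ 0.612 m

γ = 9.81 kN/m³.
A = 5.33 × 4.04 = 21.5332 m².
From F = γ·h_c·A, the centroid depth is h_c = 556/(9.81 × 21.5332) = 2.63207 m.
The centroid lies 4.04/2 = 2.02 m below the top edge, so the top edge sits at h_top = 2.63207 − 2.02 = 0.61207 m below the surface.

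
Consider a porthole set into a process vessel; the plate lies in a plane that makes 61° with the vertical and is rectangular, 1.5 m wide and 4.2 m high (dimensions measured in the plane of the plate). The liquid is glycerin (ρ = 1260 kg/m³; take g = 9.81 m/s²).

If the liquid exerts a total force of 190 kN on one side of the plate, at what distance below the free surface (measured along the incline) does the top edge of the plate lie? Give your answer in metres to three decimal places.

y_top ≈ 2.933 m

γ = ρg = 1260 × 9.81 / 1000 = 12.3606 kN/m³.
A = 1.5 × 4.2 = 6.3 m².
From F = γ·h_c·A, the centroid depth is h_c = 190/(12.3606 × 6.3) = 2.43991 m.
The plate makes 61° with the vertical, i.e. θ = 90° − 61° = 29° to the horizontal. Measuring y along the incline from the free-surface line, vertical depth h = y·sinθ with sinθ = 0.484810.
Along the incline, y_c = h_c/sinθ = 2.43991/0.484810 = 5.03271 m.
The centroid lies 4.2/2 = 2.1 m below the top edge, so the top edge sits at y_top = 5.03271 − 2.1 = 2.93271 m along the incline.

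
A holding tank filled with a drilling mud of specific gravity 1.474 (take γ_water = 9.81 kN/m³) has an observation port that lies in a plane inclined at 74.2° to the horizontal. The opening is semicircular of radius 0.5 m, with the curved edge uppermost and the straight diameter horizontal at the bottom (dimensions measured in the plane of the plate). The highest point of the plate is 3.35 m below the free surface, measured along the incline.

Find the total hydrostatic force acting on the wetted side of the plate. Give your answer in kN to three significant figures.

F ≈ 19.9 kN

γ = 1.474 × 9.81 = 14.45994 kN/m³.
Let θ = 74.2° be the plate's angle to the horizontal; measure y along the incline from where the plane meets the free surface. Vertical depth h = y·sinθ with sinθ = 0.962218.
The centroid lies 4r/(3π) = 0.212207 m above the diameter, so r − 4r/(3π) = 0.5 − 0.212207 = 0.287793 m below the topmost point, so y_c = 3.35 + 0.287793 = 3.63779 m and h_c = 3.63779 × 0.962218 = 3.50035 m.
A = πr²/2 = π × 0.5²/2 = 0.392699 m².
Resultant F = γ·h_c·A = 14.45994 × 3.50035 × 0.392699 = 19.8764 kN.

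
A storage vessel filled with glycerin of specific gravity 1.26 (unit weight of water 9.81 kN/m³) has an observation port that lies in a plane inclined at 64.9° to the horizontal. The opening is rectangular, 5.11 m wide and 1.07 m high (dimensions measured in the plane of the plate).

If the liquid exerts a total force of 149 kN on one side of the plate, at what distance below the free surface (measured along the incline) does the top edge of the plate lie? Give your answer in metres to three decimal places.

y_top ≈ 1.900 m

γ = 1.26 × 9.81 = 12.3606 kN/m³.
A = 5.11 × 1.07 = 5.4677 m².
From F = γ·h_c·A, the centroid depth is h_c = 149/(12.3606 × 5.4677) = 2.20466 m.
Let θ = 64.9° be the plate's angle to the horizontal; measure y along the incline from where the plane meets the free surface. Vertical depth h = y·sinθ with sinθ = 0.905569.
Along the incline, y_c = h_c/sinθ = 2.20466/0.905569 = 2.43456 m.
The centroid lies 1.07/2 = 0.535 m below the top edge, so the top edge sits at y_top = 2.43456 − 0.535 = 1.89956 m along the incline.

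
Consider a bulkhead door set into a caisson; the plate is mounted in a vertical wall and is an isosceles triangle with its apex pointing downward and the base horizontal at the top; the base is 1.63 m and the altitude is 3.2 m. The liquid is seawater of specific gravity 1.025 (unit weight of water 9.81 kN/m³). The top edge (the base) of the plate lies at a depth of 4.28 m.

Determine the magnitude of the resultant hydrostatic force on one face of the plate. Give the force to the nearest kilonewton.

γ = 1.025 × 9.81 = 10.05525 kN/m³.
With the apex down, the centroid sits h/3 = 3.2/3 = 1.06667 m below the base (the top edge), so the centroid depth is h_c = 4.28 + 1.06667 = 5.34667 m.
A = ½ × 1.63 × 3.2 = 2.608 m².
Resultant F = γ·h_c·A = 10.05525 × 5.34667 × 2.608 = 140.212 kN.

F ≈ 140 kN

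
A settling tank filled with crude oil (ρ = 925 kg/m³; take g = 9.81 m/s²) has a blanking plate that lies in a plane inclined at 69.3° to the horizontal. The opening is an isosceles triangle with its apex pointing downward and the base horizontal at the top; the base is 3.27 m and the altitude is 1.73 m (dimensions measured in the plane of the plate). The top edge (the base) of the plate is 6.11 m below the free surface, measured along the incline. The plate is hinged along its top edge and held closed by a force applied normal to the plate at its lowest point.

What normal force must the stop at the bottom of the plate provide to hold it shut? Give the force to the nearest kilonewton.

P ≈ 56 kN

γ = ρg = 925 × 9.81 / 1000 = 9.07425 kN/m³.
Let θ = 69.3° be the plate's angle to the horizontal; measure y along the incline from where the plane meets the free surface. Vertical depth h = y·sinθ with sinθ = 0.935444.
With the apex down, the centroid sits h/3 = 1.73/3 = 0.576667 m below the base (the top edge), so y_c = 6.11 + 0.576667 = 6.68667 m and h_c = 6.68667 × 0.935444 = 6.25501 m.
A = ½ × 3.27 × 1.73 = 2.82855 m².
Resultant F = γ·h_c·A = 9.07425 × 6.25501 × 2.82855 = 160.547 kN.
I_c = b·h³/36 = 3.27 × 1.73³/36 = 0.470309 m⁴.
Centre of pressure: y_p = y_c + I_c/(y_c·A) = 6.68667 + 0.470309/(6.68667 × 2.82855) = 6.68667 + 0.0248662 = 6.71154 m along the plane.
The resultant acts 0.576667 + 0.0248662 = 0.601533 m (along the plate) below the hinge at the top edge, so the moment about the hinge is M = F × 0.601533 = 160.547 × 0.601533 = 96.5743 kN·m.
A normal force at the bottom, 1.73 m from the hinge, must supply this moment: P = 96.5743/1.73 = 55.8233 kN.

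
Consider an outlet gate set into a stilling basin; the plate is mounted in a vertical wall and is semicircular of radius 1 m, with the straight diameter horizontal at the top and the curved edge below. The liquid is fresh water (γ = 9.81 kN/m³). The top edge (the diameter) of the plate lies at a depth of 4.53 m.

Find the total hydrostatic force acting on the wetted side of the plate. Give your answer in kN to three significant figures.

F ≈ 76.3 kN

γ = 9.81 kN/m³.
The centroid of a semicircle lies 4r/(3π) = 0.424413 m from the diameter, here below the top edge, so the centroid depth is h_c = 4.53 + 0.424413 = 4.95441 m.
A = πr²/2 = π × 1²/2 = 1.5708 m².
Resultant F = γ·h_c·A = 9.81 × 4.95441 × 1.5708 = 76.3452 kN.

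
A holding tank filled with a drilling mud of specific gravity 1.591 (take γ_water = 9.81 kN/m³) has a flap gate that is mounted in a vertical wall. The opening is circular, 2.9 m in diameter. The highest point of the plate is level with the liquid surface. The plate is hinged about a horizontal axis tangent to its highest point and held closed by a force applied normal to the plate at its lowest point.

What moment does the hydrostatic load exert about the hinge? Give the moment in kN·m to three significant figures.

M ≈ 271 kN·m

γ = 1.591 × 9.81 = 15.60771 kN/m³.
The centroid is at the centre, 1.45 m below the top of the plate, so the centroid depth is h_c = 1.45 m.
A = π(1.45)² = 6.6052 m².
Resultant F = γ·h_c·A = 15.60771 × 1.45 × 6.6052 = 149.483 kN.
I_c = πr⁴/4 = π × 1.45⁴/4 = 3.47186 m⁴.
Centre of pressure: y_p = y_c + I_c/(y_c·A) = 1.45 + 3.47186/(1.45 × 6.6052) = 1.45 + 0.3625 = 1.8125 m along the plane.
The resultant acts 1.45 + 0.3625 = 1.8125 m (along the plate) below the hinge at the top edge, so the moment about the hinge is M = F × 1.8125 = 149.483 × 1.8125 = 270.938 kN·m.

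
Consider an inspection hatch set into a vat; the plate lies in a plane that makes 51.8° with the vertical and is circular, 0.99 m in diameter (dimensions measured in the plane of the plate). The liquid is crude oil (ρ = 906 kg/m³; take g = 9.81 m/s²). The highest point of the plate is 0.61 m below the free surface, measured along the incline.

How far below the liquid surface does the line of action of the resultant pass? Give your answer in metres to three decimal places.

γ = ρg = 906 × 9.81 / 1000 = 8.88786 kN/m³.
The plate makes 51.8° with the vertical, i.e. θ = 90° − 51.8° = 38.2° to the horizontal. Measuring y along the incline from the free-surface line, vertical depth h = y·sinθ with sinθ = 0.618408.
The centroid is at the centre, 0.495 m below the top of the plate, so y_c = 0.61 + 0.495 = 1.105 m and h_c = 1.105 × 0.618408 = 0.683341 m.
A = π(0.495)² = 0.769769 m².
Resultant F = γ·h_c·A = 8.88786 × 0.683341 × 0.769769 = 4.67515 kN.
I_c = πr⁴/4 = π × 0.495⁴/4 = 0.0471531 m⁴.
Centre of pressure: y_p = y_c + I_c/(y_c·A) = 1.105 + 0.0471531/(1.105 × 0.769769) = 1.105 + 0.0554354 = 1.16044 m along the plane.
Vertically, h_p = y_p·sinθ = 1.16044 × 0.618408 = 0.717625 m.

h_p = 0.718 m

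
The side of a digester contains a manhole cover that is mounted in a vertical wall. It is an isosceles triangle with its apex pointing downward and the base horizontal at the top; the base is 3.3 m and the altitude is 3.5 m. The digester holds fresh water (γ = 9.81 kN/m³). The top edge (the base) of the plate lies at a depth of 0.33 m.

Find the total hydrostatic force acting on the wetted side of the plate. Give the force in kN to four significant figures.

F ≈ 84.79 kN

γ = 9.81 kN/m³.
With the apex down, the centroid sits h/3 = 3.5/3 = 1.16667 m below the base (the top edge), so the centroid depth is h_c = 0.33 + 1.16667 = 1.49667 m.
A = ½ × 3.3 × 3.5 = 5.775 m².
Resultant F = γ·h_c·A = 9.81 × 1.49667 × 5.775 = 84.7905 kN.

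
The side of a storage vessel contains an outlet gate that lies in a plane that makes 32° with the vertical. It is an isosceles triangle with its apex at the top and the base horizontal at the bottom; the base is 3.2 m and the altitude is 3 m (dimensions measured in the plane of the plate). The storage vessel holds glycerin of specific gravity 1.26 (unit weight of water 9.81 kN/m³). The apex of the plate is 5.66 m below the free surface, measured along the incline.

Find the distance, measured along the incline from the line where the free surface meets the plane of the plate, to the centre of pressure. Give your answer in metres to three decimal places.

y_p = 7.725 m

γ = 1.26 × 9.81 = 12.3606 kN/m³.
The plate makes 32° with the vertical, i.e. θ = 90° − 32° = 58° to the horizontal. Measuring y along the incline from the free-surface line, vertical depth h = y·sinθ with sinθ = 0.848048.
With the apex up, the centroid sits 2h/3 = 2 × 3/3 = 2 m below the apex, so y_c = 5.66 + 2 = 7.66 m and h_c = 7.66 × 0.848048 = 6.49605 m.
A = ½ × 3.2 × 3 = 4.8 m².
Resultant F = γ·h_c·A = 12.3606 × 6.49605 × 4.8 = 385.416 kN.
I_c = b·h³/36 = 3.2 × 3³/36 = 2.4 m⁴.
Centre of pressure: y_p = y_c + I_c/(y_c·A) = 7.66 + 2.4/(7.66 × 4.8) = 7.66 + 0.0652742 = 7.72527 m along the plane.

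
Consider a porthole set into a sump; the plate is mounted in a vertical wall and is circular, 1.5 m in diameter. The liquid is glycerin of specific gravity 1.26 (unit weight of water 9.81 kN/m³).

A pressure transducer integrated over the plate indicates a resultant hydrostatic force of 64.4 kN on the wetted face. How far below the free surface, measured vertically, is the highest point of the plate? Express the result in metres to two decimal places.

d_top ≈ 2.20 m

γ = 1.26 × 9.81 = 12.3606 kN/m³.
A = π(0.75)² = 1.76715 m².
From F = γ·h_c·A, the centroid depth is h_c = 64.4/(12.3606 × 1.76715) = 2.94831 m.
The centroid is at the centre, 0.75 m below the top of the plate, so the highest point sits at h_top = 2.94831 − 0.75 = 2.19831 m below the surface.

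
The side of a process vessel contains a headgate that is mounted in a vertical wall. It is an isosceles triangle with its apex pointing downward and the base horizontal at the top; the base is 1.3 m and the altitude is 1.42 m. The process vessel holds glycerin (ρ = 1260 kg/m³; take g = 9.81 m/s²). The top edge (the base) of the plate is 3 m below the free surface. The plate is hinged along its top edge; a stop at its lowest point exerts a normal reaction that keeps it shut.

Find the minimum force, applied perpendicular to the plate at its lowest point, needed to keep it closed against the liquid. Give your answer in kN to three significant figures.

γ = ρg = 1260 × 9.81 / 1000 = 12.3606 kN/m³.
With the apex down, the centroid sits h/3 = 1.42/3 = 0.473333 m below the base (the top edge), so the centroid depth is h_c = 3 + 0.473333 = 3.47333 m.
A = ½ × 1.3 × 1.42 = 0.923 m².
Resultant F = γ·h_c·A = 12.3606 × 3.47333 × 0.923 = 39.6266 kN.
I_c = b·h³/36 = 1.3 × 1.42³/36 = 0.103397 m⁴.
Centre of pressure: y_p = y_c + I_c/(y_c·A) = 3.47333 + 0.103397/(3.47333 × 0.923) = 3.47333 + 0.0322523 = 3.50558 m along the plane.
The resultant acts 0.473333 + 0.0322523 = 0.505585 m (along the plate) below the hinge at the top edge, so the moment about the hinge is M = F × 0.505585 = 39.6266 × 0.505585 = 20.0346 kN·m.
A normal force at the bottom, 1.42 m from the hinge, must supply this moment: P = 20.0346/1.42 = 14.1089 kN.

P ≈ 14.1 kN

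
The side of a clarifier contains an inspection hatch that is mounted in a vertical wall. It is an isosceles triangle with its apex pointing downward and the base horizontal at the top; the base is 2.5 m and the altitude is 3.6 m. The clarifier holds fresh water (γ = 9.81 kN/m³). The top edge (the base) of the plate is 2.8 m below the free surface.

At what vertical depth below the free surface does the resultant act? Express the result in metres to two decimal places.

h_p = 4.18 m

γ = 9.81 kN/m³.
With the apex down, the centroid sits h/3 = 3.6/3 = 1.2 m below the base (the top edge), so the centroid depth is h_c = 2.8 + 1.2 = 4 m.
A = ½ × 2.5 × 3.6 = 4.5 m².
Resultant F = γ·h_c·A = 9.81 × 4 × 4.5 = 176.58 kN.
I_c = b·h³/36 = 2.5 × 3.6³/36 = 3.24 m⁴.
Centre of pressure: y_p = y_c + I_c/(y_c·A) = 4 + 3.24/(4 × 4.5) = 4 + 0.18 = 4.18 m along the plane.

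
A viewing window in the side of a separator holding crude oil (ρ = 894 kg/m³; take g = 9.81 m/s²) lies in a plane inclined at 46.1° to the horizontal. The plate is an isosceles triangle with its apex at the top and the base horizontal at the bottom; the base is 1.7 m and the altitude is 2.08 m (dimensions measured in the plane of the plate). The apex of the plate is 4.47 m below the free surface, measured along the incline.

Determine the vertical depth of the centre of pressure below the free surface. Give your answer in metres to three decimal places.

h_p = 4.250 m

γ = ρg = 894 × 9.81 / 1000 = 8.77014 kN/m³.
Let θ = 46.1° be the plate's angle to the horizontal; measure y along the incline from where the plane meets the free surface. Vertical depth h = y·sinθ with sinθ = 0.720551.
With the apex up, the centroid sits 2h/3 = 2 × 2.08/3 = 1.38667 m below the apex, so y_c = 4.47 + 1.38667 = 5.85667 m and h_c = 5.85667 × 0.720551 = 4.22003 m.
A = ½ × 1.7 × 2.08 = 1.768 m².
Resultant F = γ·h_c·A = 8.77014 × 4.22003 × 1.768 = 65.4341 kN.
I_c = b·h³/36 = 1.7 × 2.08³/36 = 0.424949 m⁴.
Centre of pressure: y_p = y_c + I_c/(y_c·A) = 5.85667 + 0.424949/(5.85667 × 1.768) = 5.85667 + 0.0410397 = 5.89771 m along the plane.
Vertically, h_p = y_p·sinθ = 5.89771 × 0.720551 = 4.2496 m.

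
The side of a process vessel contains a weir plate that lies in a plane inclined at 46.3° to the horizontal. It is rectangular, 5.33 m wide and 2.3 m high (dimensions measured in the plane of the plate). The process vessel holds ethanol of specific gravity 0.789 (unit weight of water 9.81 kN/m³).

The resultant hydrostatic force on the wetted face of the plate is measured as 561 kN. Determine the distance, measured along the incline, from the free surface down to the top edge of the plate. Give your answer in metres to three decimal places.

y_top ≈ 7.028 m

γ = 0.789 × 9.81 = 7.74009 kN/m³.
A = 5.33 × 2.3 = 12.259 m².
From F = γ·h_c·A, the centroid depth is h_c = 561/(7.74009 × 12.259) = 5.91237 m.
Let θ = 46.3° be the plate's angle to the horizontal; measure y along the incline from where the plane meets the free surface. Vertical depth h = y·sinθ with sinθ = 0.722967.
Along the incline, y_c = h_c/sinθ = 5.91237/0.722967 = 8.17793 m.
The centroid lies 2.3/2 = 1.15 m below the top edge, so the top edge sits at y_top = 8.17793 − 1.15 = 7.02793 m along the incline.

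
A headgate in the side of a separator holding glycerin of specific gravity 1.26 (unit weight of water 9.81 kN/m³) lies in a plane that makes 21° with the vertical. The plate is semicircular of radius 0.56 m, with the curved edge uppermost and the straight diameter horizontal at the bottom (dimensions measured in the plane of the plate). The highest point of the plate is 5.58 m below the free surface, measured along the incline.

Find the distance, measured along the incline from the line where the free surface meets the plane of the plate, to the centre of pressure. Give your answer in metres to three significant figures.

y_p = 5.91 m

γ = 1.26 × 9.81 = 12.3606 kN/m³.
The plate makes 21° with the vertical, i.e. θ = 90° − 21° = 69° to the horizontal. Measuring y along the incline from the free-surface line, vertical depth h = y·sinθ with sinθ = 0.933580.
The centroid lies 4r/(3π) = 0.237671 m above the diameter, so r − 4r/(3π) = 0.56 − 0.237671 = 0.322329 m below the topmost point, so y_c = 5.58 + 0.322329 = 5.90233 m and h_c = 5.90233 × 0.933580 = 5.5103 m.
A = πr²/2 = π × 0.56²/2 = 0.492602 m².
Resultant F = γ·h_c·A = 12.3606 × 5.5103 × 0.492602 = 33.5514 kN.
I_c = (π/8 − 8/(9π))·r⁴ = 0.109757 × 0.56⁴ = 0.010794 m⁴.
Centre of pressure: y_p = y_c + I_c/(y_c·A) = 5.90233 + 0.010794/(5.90233 × 0.492602) = 5.90233 + 0.00371247 = 5.90604 m along the plane.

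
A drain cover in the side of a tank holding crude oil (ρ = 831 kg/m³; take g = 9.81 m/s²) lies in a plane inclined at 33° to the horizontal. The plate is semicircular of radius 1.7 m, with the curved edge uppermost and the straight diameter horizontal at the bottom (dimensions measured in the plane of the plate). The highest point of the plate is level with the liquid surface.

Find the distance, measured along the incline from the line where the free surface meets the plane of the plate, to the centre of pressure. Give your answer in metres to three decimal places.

γ = ρg = 831 × 9.81 / 1000 = 8.15211 kN/m³.
Let θ = 33° be the plate's angle to the horizontal; measure y along the incline from where the plane meets the free surface. Vertical depth h = y·sinθ with sinθ = 0.544639.
The centroid lies 4r/(3π) = 0.721502 m above the diameter, so r − 4r/(3π) = 1.7 − 0.721502 = 0.978498 m below the topmost point, so y_c = 0.978498 m and h_c = 0.978498 × 0.544639 = 0.532928 m.
A = πr²/2 = π × 1.7²/2 = 4.5396 m².
Resultant F = γ·h_c·A = 8.15211 × 0.532928 × 4.5396 = 19.7222 kN.
I_c = (π/8 − 8/(9π))·r⁴ = 0.109757 × 1.7⁴ = 0.916701 m⁴.
Centre of pressure: y_p = y_c + I_c/(y_c·A) = 0.978498 + 0.916701/(0.978498 × 4.5396) = 0.978498 + 0.206372 = 1.18487 m along the plane.

y_p = 1.185 m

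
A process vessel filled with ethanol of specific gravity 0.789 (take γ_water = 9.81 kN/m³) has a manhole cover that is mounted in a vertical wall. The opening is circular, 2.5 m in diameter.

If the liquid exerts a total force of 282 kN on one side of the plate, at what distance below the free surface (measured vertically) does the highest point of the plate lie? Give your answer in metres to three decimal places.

γ = 0.789 × 9.81 = 7.74009 kN/m³.
A = π(1.25)² = 4.90874 m².
From F = γ·h_c·A, the centroid depth is h_c = 282/(7.74009 × 4.90874) = 7.42221 m.
The centroid is at the centre, 1.25 m below the top of the plate, so the highest point sits at h_top = 7.42221 − 1.25 = 6.17221 m below the surface.

d_top ≈ 6.172 m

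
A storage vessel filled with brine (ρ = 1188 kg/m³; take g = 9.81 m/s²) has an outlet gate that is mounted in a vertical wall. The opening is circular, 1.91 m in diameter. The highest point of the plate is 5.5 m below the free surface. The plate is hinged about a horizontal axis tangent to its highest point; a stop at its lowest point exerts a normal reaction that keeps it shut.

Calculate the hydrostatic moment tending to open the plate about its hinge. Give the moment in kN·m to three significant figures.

γ = ρg = 1188 × 9.81 / 1000 = 11.65428 kN/m³.
The centroid is at the centre, 0.955 m below the top of the plate, so the centroid depth is h_c = 5.5 + 0.955 = 6.455 m.
A = π(0.955)² = 2.86521 m².
Resultant F = γ·h_c·A = 11.65428 × 6.455 × 2.86521 = 215.545 kN.
I_c = πr⁴/4 = π × 0.955⁴/4 = 0.653286 m⁴.
Centre of pressure: y_p = y_c + I_c/(y_c·A) = 6.455 + 0.653286/(6.455 × 2.86521) = 6.455 + 0.0353224 = 6.49032 m along the plane.
The resultant acts 0.955 + 0.0353224 = 0.990322 m (along the plate) below the hinge at the top edge, so the moment about the hinge is M = F × 0.990322 = 215.545 × 0.990322 = 213.459 kN·m.

M ≈ 213 kN·m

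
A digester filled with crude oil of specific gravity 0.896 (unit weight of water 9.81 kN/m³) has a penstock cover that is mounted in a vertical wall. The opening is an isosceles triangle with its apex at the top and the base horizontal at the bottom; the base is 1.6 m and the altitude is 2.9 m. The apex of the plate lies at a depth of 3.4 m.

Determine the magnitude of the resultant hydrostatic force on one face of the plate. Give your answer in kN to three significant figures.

γ = 0.896 × 9.81 = 8.78976 kN/m³.
With the apex up, the centroid sits 2h/3 = 2 × 2.9/3 = 1.93333 m below the apex, so the centroid depth is h_c = 3.4 + 1.93333 = 5.33333 m.
A = ½ × 1.6 × 2.9 = 2.32 m².
Resultant F = γ·h_c·A = 8.78976 × 5.33333 × 2.32 = 108.759 kN.

F ≈ 109 kN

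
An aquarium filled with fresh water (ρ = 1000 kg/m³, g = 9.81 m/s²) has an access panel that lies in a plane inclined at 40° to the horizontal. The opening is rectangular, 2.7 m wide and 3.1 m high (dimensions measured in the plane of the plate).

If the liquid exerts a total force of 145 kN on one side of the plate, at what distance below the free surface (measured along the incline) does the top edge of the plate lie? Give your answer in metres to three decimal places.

y_top ≈ 1.197 m

γ = ρg = 1000 × 9.81 = 9810 N/m³ = 9.81 kN/m³.
A = 2.7 × 3.1 = 8.37 m².
From F = γ·h_c·A, the centroid depth is h_c = 145/(9.81 × 8.37) = 1.76593 m.
Let θ = 40° be the plate's angle to the horizontal; measure y along the incline from where the plane meets the free surface. Vertical depth h = y·sinθ with sinθ = 0.642788.
Along the incline, y_c = h_c/sinθ = 1.76593/0.642788 = 2.7473 m.
The centroid lies 3.1/2 = 1.55 m below the top edge, so the top edge sits at y_top = 2.7473 − 1.55 = 1.1973 m along the incline.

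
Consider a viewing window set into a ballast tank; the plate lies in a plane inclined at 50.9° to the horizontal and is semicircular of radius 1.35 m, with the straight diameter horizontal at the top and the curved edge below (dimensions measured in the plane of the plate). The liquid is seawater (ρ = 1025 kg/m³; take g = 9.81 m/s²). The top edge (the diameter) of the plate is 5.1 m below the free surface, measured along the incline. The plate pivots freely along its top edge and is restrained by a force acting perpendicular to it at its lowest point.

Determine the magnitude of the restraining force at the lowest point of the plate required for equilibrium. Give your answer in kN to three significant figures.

γ = ρg = 1025 × 9.81 / 1000 = 10.05525 kN/m³.
Let θ = 50.9° be the plate's angle to the horizontal; measure y along the incline from where the plane meets the free surface. Vertical depth h = y·sinθ with sinθ = 0.776046.
The centroid of a semicircle lies 4r/(3π) = 0.572958 m from the diameter, here below the top edge, so y_c = 5.1 + 0.572958 = 5.67296 m and h_c = 5.67296 × 0.776046 = 4.40248 m.
A = πr²/2 = π × 1.35²/2 = 2.86278 m².
Resultant F = γ·h_c·A = 10.05525 × 4.40248 × 2.86278 = 126.73 kN.
I_c = (π/8 − 8/(9π))·r⁴ = 0.109757 × 1.35⁴ = 0.364559 m⁴.
Centre of pressure: y_p = y_c + I_c/(y_c·A) = 5.67296 + 0.364559/(5.67296 × 2.86278) = 5.67296 + 0.0224476 = 5.69541 m along the plane.
The resultant acts 0.572958 + 0.0224476 = 0.595406 m (along the plate) below the hinge at the top edge, so the moment about the hinge is M = F × 0.595406 = 126.73 × 0.595406 = 75.4558 kN·m.
A normal force at the bottom, 1.35 m from the hinge, must supply this moment: P = 75.4558/1.35 = 55.8932 kN.

P ≈ 55.9 kN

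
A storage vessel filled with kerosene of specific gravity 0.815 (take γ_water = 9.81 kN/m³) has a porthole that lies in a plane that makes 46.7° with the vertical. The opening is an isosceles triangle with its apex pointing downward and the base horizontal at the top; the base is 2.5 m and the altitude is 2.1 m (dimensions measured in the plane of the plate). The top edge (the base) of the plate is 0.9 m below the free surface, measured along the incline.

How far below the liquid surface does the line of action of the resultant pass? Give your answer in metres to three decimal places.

γ = 0.815 × 9.81 = 7.99515 kN/m³.
The plate makes 46.7° with the vertical, i.e. θ = 90° − 46.7° = 43.3° to the horizontal. Measuring y along the incline from the free-surface line, vertical depth h = y·sinθ with sinθ = 0.685818.
With the apex down, the centroid sits h/3 = 2.1/3 = 0.7 m below the base (the top edge), so y_c = 0.9 + 0.7 = 1.6 m and h_c = 1.6 × 0.685818 = 1.09731 m.
A = ½ × 2.5 × 2.1 = 2.625 m².
Resultant F = γ·h_c·A = 7.99515 × 1.09731 × 2.625 = 23.0295 kN.
I_c = b·h³/36 = 2.5 × 2.1³/36 = 0.643125 m⁴.
Centre of pressure: y_p = y_c + I_c/(y_c·A) = 1.6 + 0.643125/(1.6 × 2.625) = 1.6 + 0.153125 = 1.75313 m along the plane.
Vertically, h_p = y_p·sinθ = 1.75313 × 0.685818 = 1.20233 m.

h_p = 1.202 m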